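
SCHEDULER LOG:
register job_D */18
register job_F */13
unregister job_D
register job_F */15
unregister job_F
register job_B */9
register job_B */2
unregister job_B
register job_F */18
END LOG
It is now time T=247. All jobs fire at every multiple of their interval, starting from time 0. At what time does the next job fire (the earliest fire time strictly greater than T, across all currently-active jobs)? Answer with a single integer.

Op 1: register job_D */18 -> active={job_D:*/18}
Op 2: register job_F */13 -> active={job_D:*/18, job_F:*/13}
Op 3: unregister job_D -> active={job_F:*/13}
Op 4: register job_F */15 -> active={job_F:*/15}
Op 5: unregister job_F -> active={}
Op 6: register job_B */9 -> active={job_B:*/9}
Op 7: register job_B */2 -> active={job_B:*/2}
Op 8: unregister job_B -> active={}
Op 9: register job_F */18 -> active={job_F:*/18}
  job_F: interval 18, next fire after T=247 is 252
Earliest fire time = 252 (job job_F)

Answer: 252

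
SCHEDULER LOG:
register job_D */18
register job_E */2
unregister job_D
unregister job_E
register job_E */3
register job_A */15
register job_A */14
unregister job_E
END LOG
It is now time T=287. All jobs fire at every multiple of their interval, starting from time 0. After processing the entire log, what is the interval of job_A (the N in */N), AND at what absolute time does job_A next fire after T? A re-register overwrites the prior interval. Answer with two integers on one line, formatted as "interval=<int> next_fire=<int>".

Op 1: register job_D */18 -> active={job_D:*/18}
Op 2: register job_E */2 -> active={job_D:*/18, job_E:*/2}
Op 3: unregister job_D -> active={job_E:*/2}
Op 4: unregister job_E -> active={}
Op 5: register job_E */3 -> active={job_E:*/3}
Op 6: register job_A */15 -> active={job_A:*/15, job_E:*/3}
Op 7: register job_A */14 -> active={job_A:*/14, job_E:*/3}
Op 8: unregister job_E -> active={job_A:*/14}
Final interval of job_A = 14
Next fire of job_A after T=287: (287//14+1)*14 = 294

Answer: interval=14 next_fire=294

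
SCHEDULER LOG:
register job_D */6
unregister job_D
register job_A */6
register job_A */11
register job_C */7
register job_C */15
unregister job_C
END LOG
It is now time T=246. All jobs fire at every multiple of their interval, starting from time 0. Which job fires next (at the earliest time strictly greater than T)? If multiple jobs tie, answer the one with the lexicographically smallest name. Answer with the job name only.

Op 1: register job_D */6 -> active={job_D:*/6}
Op 2: unregister job_D -> active={}
Op 3: register job_A */6 -> active={job_A:*/6}
Op 4: register job_A */11 -> active={job_A:*/11}
Op 5: register job_C */7 -> active={job_A:*/11, job_C:*/7}
Op 6: register job_C */15 -> active={job_A:*/11, job_C:*/15}
Op 7: unregister job_C -> active={job_A:*/11}
  job_A: interval 11, next fire after T=246 is 253
Earliest = 253, winner (lex tiebreak) = job_A

Answer: job_A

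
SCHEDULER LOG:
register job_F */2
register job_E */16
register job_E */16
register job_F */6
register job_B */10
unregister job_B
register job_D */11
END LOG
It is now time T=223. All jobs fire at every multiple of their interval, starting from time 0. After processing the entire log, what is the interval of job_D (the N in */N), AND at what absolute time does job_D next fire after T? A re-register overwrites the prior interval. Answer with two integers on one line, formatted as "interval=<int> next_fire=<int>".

Answer: interval=11 next_fire=231

Derivation:
Op 1: register job_F */2 -> active={job_F:*/2}
Op 2: register job_E */16 -> active={job_E:*/16, job_F:*/2}
Op 3: register job_E */16 -> active={job_E:*/16, job_F:*/2}
Op 4: register job_F */6 -> active={job_E:*/16, job_F:*/6}
Op 5: register job_B */10 -> active={job_B:*/10, job_E:*/16, job_F:*/6}
Op 6: unregister job_B -> active={job_E:*/16, job_F:*/6}
Op 7: register job_D */11 -> active={job_D:*/11, job_E:*/16, job_F:*/6}
Final interval of job_D = 11
Next fire of job_D after T=223: (223//11+1)*11 = 231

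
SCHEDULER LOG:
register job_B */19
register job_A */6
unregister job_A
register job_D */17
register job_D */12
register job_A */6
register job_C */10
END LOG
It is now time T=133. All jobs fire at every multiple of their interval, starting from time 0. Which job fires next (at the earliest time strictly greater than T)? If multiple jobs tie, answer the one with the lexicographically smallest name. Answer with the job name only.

Op 1: register job_B */19 -> active={job_B:*/19}
Op 2: register job_A */6 -> active={job_A:*/6, job_B:*/19}
Op 3: unregister job_A -> active={job_B:*/19}
Op 4: register job_D */17 -> active={job_B:*/19, job_D:*/17}
Op 5: register job_D */12 -> active={job_B:*/19, job_D:*/12}
Op 6: register job_A */6 -> active={job_A:*/6, job_B:*/19, job_D:*/12}
Op 7: register job_C */10 -> active={job_A:*/6, job_B:*/19, job_C:*/10, job_D:*/12}
  job_A: interval 6, next fire after T=133 is 138
  job_B: interval 19, next fire after T=133 is 152
  job_C: interval 10, next fire after T=133 is 140
  job_D: interval 12, next fire after T=133 is 144
Earliest = 138, winner (lex tiebreak) = job_A

Answer: job_A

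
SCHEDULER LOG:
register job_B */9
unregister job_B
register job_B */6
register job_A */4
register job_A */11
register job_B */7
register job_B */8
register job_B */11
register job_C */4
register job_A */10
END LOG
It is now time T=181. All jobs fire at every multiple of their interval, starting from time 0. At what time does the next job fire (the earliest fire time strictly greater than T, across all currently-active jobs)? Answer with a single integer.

Op 1: register job_B */9 -> active={job_B:*/9}
Op 2: unregister job_B -> active={}
Op 3: register job_B */6 -> active={job_B:*/6}
Op 4: register job_A */4 -> active={job_A:*/4, job_B:*/6}
Op 5: register job_A */11 -> active={job_A:*/11, job_B:*/6}
Op 6: register job_B */7 -> active={job_A:*/11, job_B:*/7}
Op 7: register job_B */8 -> active={job_A:*/11, job_B:*/8}
Op 8: register job_B */11 -> active={job_A:*/11, job_B:*/11}
Op 9: register job_C */4 -> active={job_A:*/11, job_B:*/11, job_C:*/4}
Op 10: register job_A */10 -> active={job_A:*/10, job_B:*/11, job_C:*/4}
  job_A: interval 10, next fire after T=181 is 190
  job_B: interval 11, next fire after T=181 is 187
  job_C: interval 4, next fire after T=181 is 184
Earliest fire time = 184 (job job_C)

Answer: 184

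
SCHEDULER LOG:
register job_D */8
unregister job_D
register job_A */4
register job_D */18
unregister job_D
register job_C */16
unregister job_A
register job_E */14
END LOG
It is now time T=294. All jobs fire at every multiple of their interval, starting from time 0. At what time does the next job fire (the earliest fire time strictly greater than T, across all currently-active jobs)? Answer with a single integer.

Op 1: register job_D */8 -> active={job_D:*/8}
Op 2: unregister job_D -> active={}
Op 3: register job_A */4 -> active={job_A:*/4}
Op 4: register job_D */18 -> active={job_A:*/4, job_D:*/18}
Op 5: unregister job_D -> active={job_A:*/4}
Op 6: register job_C */16 -> active={job_A:*/4, job_C:*/16}
Op 7: unregister job_A -> active={job_C:*/16}
Op 8: register job_E */14 -> active={job_C:*/16, job_E:*/14}
  job_C: interval 16, next fire after T=294 is 304
  job_E: interval 14, next fire after T=294 is 308
Earliest fire time = 304 (job job_C)

Answer: 304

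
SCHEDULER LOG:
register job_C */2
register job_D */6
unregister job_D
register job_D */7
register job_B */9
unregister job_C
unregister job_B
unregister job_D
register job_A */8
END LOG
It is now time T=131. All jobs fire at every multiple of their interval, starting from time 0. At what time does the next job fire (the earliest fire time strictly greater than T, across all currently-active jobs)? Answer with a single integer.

Op 1: register job_C */2 -> active={job_C:*/2}
Op 2: register job_D */6 -> active={job_C:*/2, job_D:*/6}
Op 3: unregister job_D -> active={job_C:*/2}
Op 4: register job_D */7 -> active={job_C:*/2, job_D:*/7}
Op 5: register job_B */9 -> active={job_B:*/9, job_C:*/2, job_D:*/7}
Op 6: unregister job_C -> active={job_B:*/9, job_D:*/7}
Op 7: unregister job_B -> active={job_D:*/7}
Op 8: unregister job_D -> active={}
Op 9: register job_A */8 -> active={job_A:*/8}
  job_A: interval 8, next fire after T=131 is 136
Earliest fire time = 136 (job job_A)

Answer: 136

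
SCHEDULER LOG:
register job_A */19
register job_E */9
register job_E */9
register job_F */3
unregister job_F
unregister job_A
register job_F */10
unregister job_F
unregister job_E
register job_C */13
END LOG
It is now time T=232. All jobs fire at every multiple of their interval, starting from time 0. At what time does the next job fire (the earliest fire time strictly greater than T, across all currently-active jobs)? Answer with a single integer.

Op 1: register job_A */19 -> active={job_A:*/19}
Op 2: register job_E */9 -> active={job_A:*/19, job_E:*/9}
Op 3: register job_E */9 -> active={job_A:*/19, job_E:*/9}
Op 4: register job_F */3 -> active={job_A:*/19, job_E:*/9, job_F:*/3}
Op 5: unregister job_F -> active={job_A:*/19, job_E:*/9}
Op 6: unregister job_A -> active={job_E:*/9}
Op 7: register job_F */10 -> active={job_E:*/9, job_F:*/10}
Op 8: unregister job_F -> active={job_E:*/9}
Op 9: unregister job_E -> active={}
Op 10: register job_C */13 -> active={job_C:*/13}
  job_C: interval 13, next fire after T=232 is 234
Earliest fire time = 234 (job job_C)

Answer: 234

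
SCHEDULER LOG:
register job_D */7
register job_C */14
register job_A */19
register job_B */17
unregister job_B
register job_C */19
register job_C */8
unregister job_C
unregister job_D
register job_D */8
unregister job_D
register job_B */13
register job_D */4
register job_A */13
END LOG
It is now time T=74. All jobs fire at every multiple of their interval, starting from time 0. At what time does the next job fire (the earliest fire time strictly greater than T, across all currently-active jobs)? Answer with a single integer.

Op 1: register job_D */7 -> active={job_D:*/7}
Op 2: register job_C */14 -> active={job_C:*/14, job_D:*/7}
Op 3: register job_A */19 -> active={job_A:*/19, job_C:*/14, job_D:*/7}
Op 4: register job_B */17 -> active={job_A:*/19, job_B:*/17, job_C:*/14, job_D:*/7}
Op 5: unregister job_B -> active={job_A:*/19, job_C:*/14, job_D:*/7}
Op 6: register job_C */19 -> active={job_A:*/19, job_C:*/19, job_D:*/7}
Op 7: register job_C */8 -> active={job_A:*/19, job_C:*/8, job_D:*/7}
Op 8: unregister job_C -> active={job_A:*/19, job_D:*/7}
Op 9: unregister job_D -> active={job_A:*/19}
Op 10: register job_D */8 -> active={job_A:*/19, job_D:*/8}
Op 11: unregister job_D -> active={job_A:*/19}
Op 12: register job_B */13 -> active={job_A:*/19, job_B:*/13}
Op 13: register job_D */4 -> active={job_A:*/19, job_B:*/13, job_D:*/4}
Op 14: register job_A */13 -> active={job_A:*/13, job_B:*/13, job_D:*/4}
  job_A: interval 13, next fire after T=74 is 78
  job_B: interval 13, next fire after T=74 is 78
  job_D: interval 4, next fire after T=74 is 76
Earliest fire time = 76 (job job_D)

Answer: 76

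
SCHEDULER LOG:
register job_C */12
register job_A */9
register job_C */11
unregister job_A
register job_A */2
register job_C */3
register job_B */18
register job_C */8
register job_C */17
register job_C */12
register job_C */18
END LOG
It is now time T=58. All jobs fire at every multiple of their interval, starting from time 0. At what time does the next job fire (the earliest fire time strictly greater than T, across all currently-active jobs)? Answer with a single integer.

Op 1: register job_C */12 -> active={job_C:*/12}
Op 2: register job_A */9 -> active={job_A:*/9, job_C:*/12}
Op 3: register job_C */11 -> active={job_A:*/9, job_C:*/11}
Op 4: unregister job_A -> active={job_C:*/11}
Op 5: register job_A */2 -> active={job_A:*/2, job_C:*/11}
Op 6: register job_C */3 -> active={job_A:*/2, job_C:*/3}
Op 7: register job_B */18 -> active={job_A:*/2, job_B:*/18, job_C:*/3}
Op 8: register job_C */8 -> active={job_A:*/2, job_B:*/18, job_C:*/8}
Op 9: register job_C */17 -> active={job_A:*/2, job_B:*/18, job_C:*/17}
Op 10: register job_C */12 -> active={job_A:*/2, job_B:*/18, job_C:*/12}
Op 11: register job_C */18 -> active={job_A:*/2, job_B:*/18, job_C:*/18}
  job_A: interval 2, next fire after T=58 is 60
  job_B: interval 18, next fire after T=58 is 72
  job_C: interval 18, next fire after T=58 is 72
Earliest fire time = 60 (job job_A)

Answer: 60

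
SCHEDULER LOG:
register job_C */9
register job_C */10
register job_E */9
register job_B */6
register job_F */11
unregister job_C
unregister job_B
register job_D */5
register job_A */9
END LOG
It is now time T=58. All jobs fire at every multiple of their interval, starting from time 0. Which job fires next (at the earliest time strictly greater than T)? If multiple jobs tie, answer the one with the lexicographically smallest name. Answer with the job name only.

Answer: job_D

Derivation:
Op 1: register job_C */9 -> active={job_C:*/9}
Op 2: register job_C */10 -> active={job_C:*/10}
Op 3: register job_E */9 -> active={job_C:*/10, job_E:*/9}
Op 4: register job_B */6 -> active={job_B:*/6, job_C:*/10, job_E:*/9}
Op 5: register job_F */11 -> active={job_B:*/6, job_C:*/10, job_E:*/9, job_F:*/11}
Op 6: unregister job_C -> active={job_B:*/6, job_E:*/9, job_F:*/11}
Op 7: unregister job_B -> active={job_E:*/9, job_F:*/11}
Op 8: register job_D */5 -> active={job_D:*/5, job_E:*/9, job_F:*/11}
Op 9: register job_A */9 -> active={job_A:*/9, job_D:*/5, job_E:*/9, job_F:*/11}
  job_A: interval 9, next fire after T=58 is 63
  job_D: interval 5, next fire after T=58 is 60
  job_E: interval 9, next fire after T=58 is 63
  job_F: interval 11, next fire after T=58 is 66
Earliest = 60, winner (lex tiebreak) = job_D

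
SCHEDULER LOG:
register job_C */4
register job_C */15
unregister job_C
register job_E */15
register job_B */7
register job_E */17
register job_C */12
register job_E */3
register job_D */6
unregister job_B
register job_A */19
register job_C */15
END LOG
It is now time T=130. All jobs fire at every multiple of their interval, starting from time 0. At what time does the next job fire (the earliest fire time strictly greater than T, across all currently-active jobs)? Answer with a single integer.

Op 1: register job_C */4 -> active={job_C:*/4}
Op 2: register job_C */15 -> active={job_C:*/15}
Op 3: unregister job_C -> active={}
Op 4: register job_E */15 -> active={job_E:*/15}
Op 5: register job_B */7 -> active={job_B:*/7, job_E:*/15}
Op 6: register job_E */17 -> active={job_B:*/7, job_E:*/17}
Op 7: register job_C */12 -> active={job_B:*/7, job_C:*/12, job_E:*/17}
Op 8: register job_E */3 -> active={job_B:*/7, job_C:*/12, job_E:*/3}
Op 9: register job_D */6 -> active={job_B:*/7, job_C:*/12, job_D:*/6, job_E:*/3}
Op 10: unregister job_B -> active={job_C:*/12, job_D:*/6, job_E:*/3}
Op 11: register job_A */19 -> active={job_A:*/19, job_C:*/12, job_D:*/6, job_E:*/3}
Op 12: register job_C */15 -> active={job_A:*/19, job_C:*/15, job_D:*/6, job_E:*/3}
  job_A: interval 19, next fire after T=130 is 133
  job_C: interval 15, next fire after T=130 is 135
  job_D: interval 6, next fire after T=130 is 132
  job_E: interval 3, next fire after T=130 is 132
Earliest fire time = 132 (job job_D)

Answer: 132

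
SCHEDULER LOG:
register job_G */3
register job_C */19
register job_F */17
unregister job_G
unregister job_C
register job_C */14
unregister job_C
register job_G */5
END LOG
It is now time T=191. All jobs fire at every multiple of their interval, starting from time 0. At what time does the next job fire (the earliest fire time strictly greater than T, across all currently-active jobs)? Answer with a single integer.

Op 1: register job_G */3 -> active={job_G:*/3}
Op 2: register job_C */19 -> active={job_C:*/19, job_G:*/3}
Op 3: register job_F */17 -> active={job_C:*/19, job_F:*/17, job_G:*/3}
Op 4: unregister job_G -> active={job_C:*/19, job_F:*/17}
Op 5: unregister job_C -> active={job_F:*/17}
Op 6: register job_C */14 -> active={job_C:*/14, job_F:*/17}
Op 7: unregister job_C -> active={job_F:*/17}
Op 8: register job_G */5 -> active={job_F:*/17, job_G:*/5}
  job_F: interval 17, next fire after T=191 is 204
  job_G: interval 5, next fire after T=191 is 195
Earliest fire time = 195 (job job_G)

Answer: 195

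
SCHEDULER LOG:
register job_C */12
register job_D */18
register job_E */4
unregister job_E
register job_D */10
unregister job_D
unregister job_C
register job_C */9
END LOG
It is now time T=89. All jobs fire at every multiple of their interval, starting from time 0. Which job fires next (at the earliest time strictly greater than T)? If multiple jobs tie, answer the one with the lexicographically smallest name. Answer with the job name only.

Op 1: register job_C */12 -> active={job_C:*/12}
Op 2: register job_D */18 -> active={job_C:*/12, job_D:*/18}
Op 3: register job_E */4 -> active={job_C:*/12, job_D:*/18, job_E:*/4}
Op 4: unregister job_E -> active={job_C:*/12, job_D:*/18}
Op 5: register job_D */10 -> active={job_C:*/12, job_D:*/10}
Op 6: unregister job_D -> active={job_C:*/12}
Op 7: unregister job_C -> active={}
Op 8: register job_C */9 -> active={job_C:*/9}
  job_C: interval 9, next fire after T=89 is 90
Earliest = 90, winner (lex tiebreak) = job_C

Answer: job_C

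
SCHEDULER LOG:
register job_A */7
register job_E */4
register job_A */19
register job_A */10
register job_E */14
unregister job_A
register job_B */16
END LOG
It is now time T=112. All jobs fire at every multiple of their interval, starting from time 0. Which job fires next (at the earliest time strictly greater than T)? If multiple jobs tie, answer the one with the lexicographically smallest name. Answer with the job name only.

Op 1: register job_A */7 -> active={job_A:*/7}
Op 2: register job_E */4 -> active={job_A:*/7, job_E:*/4}
Op 3: register job_A */19 -> active={job_A:*/19, job_E:*/4}
Op 4: register job_A */10 -> active={job_A:*/10, job_E:*/4}
Op 5: register job_E */14 -> active={job_A:*/10, job_E:*/14}
Op 6: unregister job_A -> active={job_E:*/14}
Op 7: register job_B */16 -> active={job_B:*/16, job_E:*/14}
  job_B: interval 16, next fire after T=112 is 128
  job_E: interval 14, next fire after T=112 is 126
Earliest = 126, winner (lex tiebreak) = job_E

Answer: job_E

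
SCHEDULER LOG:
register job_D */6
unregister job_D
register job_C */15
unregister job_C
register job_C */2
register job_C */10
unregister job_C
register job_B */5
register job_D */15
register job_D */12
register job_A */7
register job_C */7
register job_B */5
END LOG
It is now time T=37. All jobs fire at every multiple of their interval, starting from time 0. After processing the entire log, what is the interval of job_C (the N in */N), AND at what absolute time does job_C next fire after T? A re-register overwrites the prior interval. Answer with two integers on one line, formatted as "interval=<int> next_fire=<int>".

Op 1: register job_D */6 -> active={job_D:*/6}
Op 2: unregister job_D -> active={}
Op 3: register job_C */15 -> active={job_C:*/15}
Op 4: unregister job_C -> active={}
Op 5: register job_C */2 -> active={job_C:*/2}
Op 6: register job_C */10 -> active={job_C:*/10}
Op 7: unregister job_C -> active={}
Op 8: register job_B */5 -> active={job_B:*/5}
Op 9: register job_D */15 -> active={job_B:*/5, job_D:*/15}
Op 10: register job_D */12 -> active={job_B:*/5, job_D:*/12}
Op 11: register job_A */7 -> active={job_A:*/7, job_B:*/5, job_D:*/12}
Op 12: register job_C */7 -> active={job_A:*/7, job_B:*/5, job_C:*/7, job_D:*/12}
Op 13: register job_B */5 -> active={job_A:*/7, job_B:*/5, job_C:*/7, job_D:*/12}
Final interval of job_C = 7
Next fire of job_C after T=37: (37//7+1)*7 = 42

Answer: interval=7 next_fire=42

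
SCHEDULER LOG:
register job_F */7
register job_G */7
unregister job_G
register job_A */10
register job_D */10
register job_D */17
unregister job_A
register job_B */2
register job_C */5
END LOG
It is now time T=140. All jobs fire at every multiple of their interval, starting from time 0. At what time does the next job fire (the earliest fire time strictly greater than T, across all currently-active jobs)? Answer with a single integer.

Op 1: register job_F */7 -> active={job_F:*/7}
Op 2: register job_G */7 -> active={job_F:*/7, job_G:*/7}
Op 3: unregister job_G -> active={job_F:*/7}
Op 4: register job_A */10 -> active={job_A:*/10, job_F:*/7}
Op 5: register job_D */10 -> active={job_A:*/10, job_D:*/10, job_F:*/7}
Op 6: register job_D */17 -> active={job_A:*/10, job_D:*/17, job_F:*/7}
Op 7: unregister job_A -> active={job_D:*/17, job_F:*/7}
Op 8: register job_B */2 -> active={job_B:*/2, job_D:*/17, job_F:*/7}
Op 9: register job_C */5 -> active={job_B:*/2, job_C:*/5, job_D:*/17, job_F:*/7}
  job_B: interval 2, next fire after T=140 is 142
  job_C: interval 5, next fire after T=140 is 145
  job_D: interval 17, next fire after T=140 is 153
  job_F: interval 7, next fire after T=140 is 147
Earliest fire time = 142 (job job_B)

Answer: 142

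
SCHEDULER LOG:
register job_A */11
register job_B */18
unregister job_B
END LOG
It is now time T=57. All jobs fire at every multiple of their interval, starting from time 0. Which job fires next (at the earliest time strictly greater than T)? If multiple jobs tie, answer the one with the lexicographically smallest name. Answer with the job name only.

Op 1: register job_A */11 -> active={job_A:*/11}
Op 2: register job_B */18 -> active={job_A:*/11, job_B:*/18}
Op 3: unregister job_B -> active={job_A:*/11}
  job_A: interval 11, next fire after T=57 is 66
Earliest = 66, winner (lex tiebreak) = job_A

Answer: job_A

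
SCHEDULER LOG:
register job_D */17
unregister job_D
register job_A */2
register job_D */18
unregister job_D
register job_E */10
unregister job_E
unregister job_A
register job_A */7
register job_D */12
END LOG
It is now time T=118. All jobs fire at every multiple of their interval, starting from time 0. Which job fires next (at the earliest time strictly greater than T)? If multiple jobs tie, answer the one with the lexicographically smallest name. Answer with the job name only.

Answer: job_A

Derivation:
Op 1: register job_D */17 -> active={job_D:*/17}
Op 2: unregister job_D -> active={}
Op 3: register job_A */2 -> active={job_A:*/2}
Op 4: register job_D */18 -> active={job_A:*/2, job_D:*/18}
Op 5: unregister job_D -> active={job_A:*/2}
Op 6: register job_E */10 -> active={job_A:*/2, job_E:*/10}
Op 7: unregister job_E -> active={job_A:*/2}
Op 8: unregister job_A -> active={}
Op 9: register job_A */7 -> active={job_A:*/7}
Op 10: register job_D */12 -> active={job_A:*/7, job_D:*/12}
  job_A: interval 7, next fire after T=118 is 119
  job_D: interval 12, next fire after T=118 is 120
Earliest = 119, winner (lex tiebreak) = job_A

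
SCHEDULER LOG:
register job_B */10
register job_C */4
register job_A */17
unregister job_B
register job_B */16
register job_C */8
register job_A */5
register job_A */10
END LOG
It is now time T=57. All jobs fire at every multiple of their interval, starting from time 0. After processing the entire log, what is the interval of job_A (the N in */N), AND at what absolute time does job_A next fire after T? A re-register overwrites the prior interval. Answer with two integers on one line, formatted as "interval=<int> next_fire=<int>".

Answer: interval=10 next_fire=60

Derivation:
Op 1: register job_B */10 -> active={job_B:*/10}
Op 2: register job_C */4 -> active={job_B:*/10, job_C:*/4}
Op 3: register job_A */17 -> active={job_A:*/17, job_B:*/10, job_C:*/4}
Op 4: unregister job_B -> active={job_A:*/17, job_C:*/4}
Op 5: register job_B */16 -> active={job_A:*/17, job_B:*/16, job_C:*/4}
Op 6: register job_C */8 -> active={job_A:*/17, job_B:*/16, job_C:*/8}
Op 7: register job_A */5 -> active={job_A:*/5, job_B:*/16, job_C:*/8}
Op 8: register job_A */10 -> active={job_A:*/10, job_B:*/16, job_C:*/8}
Final interval of job_A = 10
Next fire of job_A after T=57: (57//10+1)*10 = 60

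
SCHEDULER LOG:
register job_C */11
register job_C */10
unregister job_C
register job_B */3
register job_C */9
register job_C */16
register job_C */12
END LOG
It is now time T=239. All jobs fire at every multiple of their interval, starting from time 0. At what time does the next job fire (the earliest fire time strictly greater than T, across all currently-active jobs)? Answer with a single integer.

Op 1: register job_C */11 -> active={job_C:*/11}
Op 2: register job_C */10 -> active={job_C:*/10}
Op 3: unregister job_C -> active={}
Op 4: register job_B */3 -> active={job_B:*/3}
Op 5: register job_C */9 -> active={job_B:*/3, job_C:*/9}
Op 6: register job_C */16 -> active={job_B:*/3, job_C:*/16}
Op 7: register job_C */12 -> active={job_B:*/3, job_C:*/12}
  job_B: interval 3, next fire after T=239 is 240
  job_C: interval 12, next fire after T=239 is 240
Earliest fire time = 240 (job job_B)

Answer: 240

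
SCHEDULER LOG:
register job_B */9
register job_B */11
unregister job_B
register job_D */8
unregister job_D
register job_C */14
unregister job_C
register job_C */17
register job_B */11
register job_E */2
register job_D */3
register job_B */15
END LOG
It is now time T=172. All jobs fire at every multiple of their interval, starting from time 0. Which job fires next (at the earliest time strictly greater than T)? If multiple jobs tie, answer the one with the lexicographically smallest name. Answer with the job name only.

Answer: job_D

Derivation:
Op 1: register job_B */9 -> active={job_B:*/9}
Op 2: register job_B */11 -> active={job_B:*/11}
Op 3: unregister job_B -> active={}
Op 4: register job_D */8 -> active={job_D:*/8}
Op 5: unregister job_D -> active={}
Op 6: register job_C */14 -> active={job_C:*/14}
Op 7: unregister job_C -> active={}
Op 8: register job_C */17 -> active={job_C:*/17}
Op 9: register job_B */11 -> active={job_B:*/11, job_C:*/17}
Op 10: register job_E */2 -> active={job_B:*/11, job_C:*/17, job_E:*/2}
Op 11: register job_D */3 -> active={job_B:*/11, job_C:*/17, job_D:*/3, job_E:*/2}
Op 12: register job_B */15 -> active={job_B:*/15, job_C:*/17, job_D:*/3, job_E:*/2}
  job_B: interval 15, next fire after T=172 is 180
  job_C: interval 17, next fire after T=172 is 187
  job_D: interval 3, next fire after T=172 is 174
  job_E: interval 2, next fire after T=172 is 174
Earliest = 174, winner (lex tiebreak) = job_D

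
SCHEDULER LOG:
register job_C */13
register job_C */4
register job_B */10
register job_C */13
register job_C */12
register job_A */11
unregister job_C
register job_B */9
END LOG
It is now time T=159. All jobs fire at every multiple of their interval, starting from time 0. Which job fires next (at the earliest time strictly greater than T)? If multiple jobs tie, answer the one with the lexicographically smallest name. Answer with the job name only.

Op 1: register job_C */13 -> active={job_C:*/13}
Op 2: register job_C */4 -> active={job_C:*/4}
Op 3: register job_B */10 -> active={job_B:*/10, job_C:*/4}
Op 4: register job_C */13 -> active={job_B:*/10, job_C:*/13}
Op 5: register job_C */12 -> active={job_B:*/10, job_C:*/12}
Op 6: register job_A */11 -> active={job_A:*/11, job_B:*/10, job_C:*/12}
Op 7: unregister job_C -> active={job_A:*/11, job_B:*/10}
Op 8: register job_B */9 -> active={job_A:*/11, job_B:*/9}
  job_A: interval 11, next fire after T=159 is 165
  job_B: interval 9, next fire after T=159 is 162
Earliest = 162, winner (lex tiebreak) = job_B

Answer: job_B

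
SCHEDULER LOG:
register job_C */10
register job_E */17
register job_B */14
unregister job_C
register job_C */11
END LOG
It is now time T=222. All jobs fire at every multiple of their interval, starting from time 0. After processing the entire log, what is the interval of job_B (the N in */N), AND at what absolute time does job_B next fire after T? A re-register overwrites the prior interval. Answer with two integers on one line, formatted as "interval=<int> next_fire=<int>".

Answer: interval=14 next_fire=224

Derivation:
Op 1: register job_C */10 -> active={job_C:*/10}
Op 2: register job_E */17 -> active={job_C:*/10, job_E:*/17}
Op 3: register job_B */14 -> active={job_B:*/14, job_C:*/10, job_E:*/17}
Op 4: unregister job_C -> active={job_B:*/14, job_E:*/17}
Op 5: register job_C */11 -> active={job_B:*/14, job_C:*/11, job_E:*/17}
Final interval of job_B = 14
Next fire of job_B after T=222: (222//14+1)*14 = 224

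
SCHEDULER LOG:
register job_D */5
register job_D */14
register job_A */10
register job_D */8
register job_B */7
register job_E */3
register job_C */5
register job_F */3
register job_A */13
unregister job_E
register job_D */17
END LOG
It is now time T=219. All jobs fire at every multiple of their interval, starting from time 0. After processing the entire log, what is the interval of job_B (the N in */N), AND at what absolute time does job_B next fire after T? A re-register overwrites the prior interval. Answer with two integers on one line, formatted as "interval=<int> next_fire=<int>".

Op 1: register job_D */5 -> active={job_D:*/5}
Op 2: register job_D */14 -> active={job_D:*/14}
Op 3: register job_A */10 -> active={job_A:*/10, job_D:*/14}
Op 4: register job_D */8 -> active={job_A:*/10, job_D:*/8}
Op 5: register job_B */7 -> active={job_A:*/10, job_B:*/7, job_D:*/8}
Op 6: register job_E */3 -> active={job_A:*/10, job_B:*/7, job_D:*/8, job_E:*/3}
Op 7: register job_C */5 -> active={job_A:*/10, job_B:*/7, job_C:*/5, job_D:*/8, job_E:*/3}
Op 8: register job_F */3 -> active={job_A:*/10, job_B:*/7, job_C:*/5, job_D:*/8, job_E:*/3, job_F:*/3}
Op 9: register job_A */13 -> active={job_A:*/13, job_B:*/7, job_C:*/5, job_D:*/8, job_E:*/3, job_F:*/3}
Op 10: unregister job_E -> active={job_A:*/13, job_B:*/7, job_C:*/5, job_D:*/8, job_F:*/3}
Op 11: register job_D */17 -> active={job_A:*/13, job_B:*/7, job_C:*/5, job_D:*/17, job_F:*/3}
Final interval of job_B = 7
Next fire of job_B after T=219: (219//7+1)*7 = 224

Answer: interval=7 next_fire=224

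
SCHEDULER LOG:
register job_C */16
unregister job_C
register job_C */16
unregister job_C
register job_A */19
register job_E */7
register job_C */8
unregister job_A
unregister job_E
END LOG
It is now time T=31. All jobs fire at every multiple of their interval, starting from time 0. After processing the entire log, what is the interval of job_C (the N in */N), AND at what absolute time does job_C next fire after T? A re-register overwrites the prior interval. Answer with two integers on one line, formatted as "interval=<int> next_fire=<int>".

Answer: interval=8 next_fire=32

Derivation:
Op 1: register job_C */16 -> active={job_C:*/16}
Op 2: unregister job_C -> active={}
Op 3: register job_C */16 -> active={job_C:*/16}
Op 4: unregister job_C -> active={}
Op 5: register job_A */19 -> active={job_A:*/19}
Op 6: register job_E */7 -> active={job_A:*/19, job_E:*/7}
Op 7: register job_C */8 -> active={job_A:*/19, job_C:*/8, job_E:*/7}
Op 8: unregister job_A -> active={job_C:*/8, job_E:*/7}
Op 9: unregister job_E -> active={job_C:*/8}
Final interval of job_C = 8
Next fire of job_C after T=31: (31//8+1)*8 = 32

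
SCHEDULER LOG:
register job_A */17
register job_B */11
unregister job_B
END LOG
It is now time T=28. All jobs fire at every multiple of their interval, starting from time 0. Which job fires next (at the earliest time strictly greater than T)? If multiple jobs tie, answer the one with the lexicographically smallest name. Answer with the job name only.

Answer: job_A

Derivation:
Op 1: register job_A */17 -> active={job_A:*/17}
Op 2: register job_B */11 -> active={job_A:*/17, job_B:*/11}
Op 3: unregister job_B -> active={job_A:*/17}
  job_A: interval 17, next fire after T=28 is 34
Earliest = 34, winner (lex tiebreak) = job_A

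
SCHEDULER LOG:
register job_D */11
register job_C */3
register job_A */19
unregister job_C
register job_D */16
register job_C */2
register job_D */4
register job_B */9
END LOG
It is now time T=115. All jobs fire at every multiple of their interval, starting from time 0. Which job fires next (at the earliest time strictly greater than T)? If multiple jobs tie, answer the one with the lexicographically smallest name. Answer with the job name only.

Op 1: register job_D */11 -> active={job_D:*/11}
Op 2: register job_C */3 -> active={job_C:*/3, job_D:*/11}
Op 3: register job_A */19 -> active={job_A:*/19, job_C:*/3, job_D:*/11}
Op 4: unregister job_C -> active={job_A:*/19, job_D:*/11}
Op 5: register job_D */16 -> active={job_A:*/19, job_D:*/16}
Op 6: register job_C */2 -> active={job_A:*/19, job_C:*/2, job_D:*/16}
Op 7: register job_D */4 -> active={job_A:*/19, job_C:*/2, job_D:*/4}
Op 8: register job_B */9 -> active={job_A:*/19, job_B:*/9, job_C:*/2, job_D:*/4}
  job_A: interval 19, next fire after T=115 is 133
  job_B: interval 9, next fire after T=115 is 117
  job_C: interval 2, next fire after T=115 is 116
  job_D: interval 4, next fire after T=115 is 116
Earliest = 116, winner (lex tiebreak) = job_C

Answer: job_C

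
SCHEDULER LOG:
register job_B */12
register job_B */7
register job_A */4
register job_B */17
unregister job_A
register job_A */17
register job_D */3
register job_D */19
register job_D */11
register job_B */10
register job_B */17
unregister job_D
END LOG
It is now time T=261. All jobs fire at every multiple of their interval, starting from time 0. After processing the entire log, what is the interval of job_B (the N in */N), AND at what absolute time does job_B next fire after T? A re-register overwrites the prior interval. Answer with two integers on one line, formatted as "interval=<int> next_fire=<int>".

Op 1: register job_B */12 -> active={job_B:*/12}
Op 2: register job_B */7 -> active={job_B:*/7}
Op 3: register job_A */4 -> active={job_A:*/4, job_B:*/7}
Op 4: register job_B */17 -> active={job_A:*/4, job_B:*/17}
Op 5: unregister job_A -> active={job_B:*/17}
Op 6: register job_A */17 -> active={job_A:*/17, job_B:*/17}
Op 7: register job_D */3 -> active={job_A:*/17, job_B:*/17, job_D:*/3}
Op 8: register job_D */19 -> active={job_A:*/17, job_B:*/17, job_D:*/19}
Op 9: register job_D */11 -> active={job_A:*/17, job_B:*/17, job_D:*/11}
Op 10: register job_B */10 -> active={job_A:*/17, job_B:*/10, job_D:*/11}
Op 11: register job_B */17 -> active={job_A:*/17, job_B:*/17, job_D:*/11}
Op 12: unregister job_D -> active={job_A:*/17, job_B:*/17}
Final interval of job_B = 17
Next fire of job_B after T=261: (261//17+1)*17 = 272

Answer: interval=17 next_fire=272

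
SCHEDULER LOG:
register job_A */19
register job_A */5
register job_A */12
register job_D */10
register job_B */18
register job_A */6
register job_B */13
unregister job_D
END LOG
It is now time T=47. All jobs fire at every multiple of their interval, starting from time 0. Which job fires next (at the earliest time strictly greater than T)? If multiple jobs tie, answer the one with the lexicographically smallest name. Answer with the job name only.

Answer: job_A

Derivation:
Op 1: register job_A */19 -> active={job_A:*/19}
Op 2: register job_A */5 -> active={job_A:*/5}
Op 3: register job_A */12 -> active={job_A:*/12}
Op 4: register job_D */10 -> active={job_A:*/12, job_D:*/10}
Op 5: register job_B */18 -> active={job_A:*/12, job_B:*/18, job_D:*/10}
Op 6: register job_A */6 -> active={job_A:*/6, job_B:*/18, job_D:*/10}
Op 7: register job_B */13 -> active={job_A:*/6, job_B:*/13, job_D:*/10}
Op 8: unregister job_D -> active={job_A:*/6, job_B:*/13}
  job_A: interval 6, next fire after T=47 is 48
  job_B: interval 13, next fire after T=47 is 52
Earliest = 48, winner (lex tiebreak) = job_A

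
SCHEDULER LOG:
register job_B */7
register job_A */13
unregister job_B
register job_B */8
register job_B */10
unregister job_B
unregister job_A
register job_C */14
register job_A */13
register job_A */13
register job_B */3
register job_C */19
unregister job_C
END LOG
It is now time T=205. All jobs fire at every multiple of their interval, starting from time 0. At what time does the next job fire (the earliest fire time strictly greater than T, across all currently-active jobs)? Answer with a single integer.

Op 1: register job_B */7 -> active={job_B:*/7}
Op 2: register job_A */13 -> active={job_A:*/13, job_B:*/7}
Op 3: unregister job_B -> active={job_A:*/13}
Op 4: register job_B */8 -> active={job_A:*/13, job_B:*/8}
Op 5: register job_B */10 -> active={job_A:*/13, job_B:*/10}
Op 6: unregister job_B -> active={job_A:*/13}
Op 7: unregister job_A -> active={}
Op 8: register job_C */14 -> active={job_C:*/14}
Op 9: register job_A */13 -> active={job_A:*/13, job_C:*/14}
Op 10: register job_A */13 -> active={job_A:*/13, job_C:*/14}
Op 11: register job_B */3 -> active={job_A:*/13, job_B:*/3, job_C:*/14}
Op 12: register job_C */19 -> active={job_A:*/13, job_B:*/3, job_C:*/19}
Op 13: unregister job_C -> active={job_A:*/13, job_B:*/3}
  job_A: interval 13, next fire after T=205 is 208
  job_B: interval 3, next fire after T=205 is 207
Earliest fire time = 207 (job job_B)

Answer: 207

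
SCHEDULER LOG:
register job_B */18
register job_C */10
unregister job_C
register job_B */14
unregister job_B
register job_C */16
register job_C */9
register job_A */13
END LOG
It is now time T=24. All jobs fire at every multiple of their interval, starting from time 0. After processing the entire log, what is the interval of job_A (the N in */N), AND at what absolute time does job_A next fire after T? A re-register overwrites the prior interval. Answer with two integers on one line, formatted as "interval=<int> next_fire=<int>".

Answer: interval=13 next_fire=26

Derivation:
Op 1: register job_B */18 -> active={job_B:*/18}
Op 2: register job_C */10 -> active={job_B:*/18, job_C:*/10}
Op 3: unregister job_C -> active={job_B:*/18}
Op 4: register job_B */14 -> active={job_B:*/14}
Op 5: unregister job_B -> active={}
Op 6: register job_C */16 -> active={job_C:*/16}
Op 7: register job_C */9 -> active={job_C:*/9}
Op 8: register job_A */13 -> active={job_A:*/13, job_C:*/9}
Final interval of job_A = 13
Next fire of job_A after T=24: (24//13+1)*13 = 26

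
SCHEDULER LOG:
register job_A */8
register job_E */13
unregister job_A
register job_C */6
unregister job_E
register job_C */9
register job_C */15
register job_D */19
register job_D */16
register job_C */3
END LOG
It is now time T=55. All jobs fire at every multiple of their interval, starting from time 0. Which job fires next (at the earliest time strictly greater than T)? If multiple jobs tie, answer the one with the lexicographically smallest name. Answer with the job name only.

Answer: job_C

Derivation:
Op 1: register job_A */8 -> active={job_A:*/8}
Op 2: register job_E */13 -> active={job_A:*/8, job_E:*/13}
Op 3: unregister job_A -> active={job_E:*/13}
Op 4: register job_C */6 -> active={job_C:*/6, job_E:*/13}
Op 5: unregister job_E -> active={job_C:*/6}
Op 6: register job_C */9 -> active={job_C:*/9}
Op 7: register job_C */15 -> active={job_C:*/15}
Op 8: register job_D */19 -> active={job_C:*/15, job_D:*/19}
Op 9: register job_D */16 -> active={job_C:*/15, job_D:*/16}
Op 10: register job_C */3 -> active={job_C:*/3, job_D:*/16}
  job_C: interval 3, next fire after T=55 is 57
  job_D: interval 16, next fire after T=55 is 64
Earliest = 57, winner (lex tiebreak) = job_C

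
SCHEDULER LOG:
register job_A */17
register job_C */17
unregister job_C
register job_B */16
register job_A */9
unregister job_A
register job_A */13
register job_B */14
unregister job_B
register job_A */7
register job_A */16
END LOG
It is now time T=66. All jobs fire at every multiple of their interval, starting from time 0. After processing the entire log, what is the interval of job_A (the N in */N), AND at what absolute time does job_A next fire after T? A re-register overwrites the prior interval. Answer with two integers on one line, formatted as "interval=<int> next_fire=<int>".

Op 1: register job_A */17 -> active={job_A:*/17}
Op 2: register job_C */17 -> active={job_A:*/17, job_C:*/17}
Op 3: unregister job_C -> active={job_A:*/17}
Op 4: register job_B */16 -> active={job_A:*/17, job_B:*/16}
Op 5: register job_A */9 -> active={job_A:*/9, job_B:*/16}
Op 6: unregister job_A -> active={job_B:*/16}
Op 7: register job_A */13 -> active={job_A:*/13, job_B:*/16}
Op 8: register job_B */14 -> active={job_A:*/13, job_B:*/14}
Op 9: unregister job_B -> active={job_A:*/13}
Op 10: register job_A */7 -> active={job_A:*/7}
Op 11: register job_A */16 -> active={job_A:*/16}
Final interval of job_A = 16
Next fire of job_A after T=66: (66//16+1)*16 = 80

Answer: interval=16 next_fire=80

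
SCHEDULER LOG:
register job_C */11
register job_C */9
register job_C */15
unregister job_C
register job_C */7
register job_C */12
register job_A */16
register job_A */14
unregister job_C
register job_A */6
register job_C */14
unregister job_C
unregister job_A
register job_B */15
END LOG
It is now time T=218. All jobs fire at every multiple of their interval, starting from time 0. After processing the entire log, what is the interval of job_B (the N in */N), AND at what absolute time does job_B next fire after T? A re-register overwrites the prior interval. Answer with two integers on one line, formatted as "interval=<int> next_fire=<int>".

Op 1: register job_C */11 -> active={job_C:*/11}
Op 2: register job_C */9 -> active={job_C:*/9}
Op 3: register job_C */15 -> active={job_C:*/15}
Op 4: unregister job_C -> active={}
Op 5: register job_C */7 -> active={job_C:*/7}
Op 6: register job_C */12 -> active={job_C:*/12}
Op 7: register job_A */16 -> active={job_A:*/16, job_C:*/12}
Op 8: register job_A */14 -> active={job_A:*/14, job_C:*/12}
Op 9: unregister job_C -> active={job_A:*/14}
Op 10: register job_A */6 -> active={job_A:*/6}
Op 11: register job_C */14 -> active={job_A:*/6, job_C:*/14}
Op 12: unregister job_C -> active={job_A:*/6}
Op 13: unregister job_A -> active={}
Op 14: register job_B */15 -> active={job_B:*/15}
Final interval of job_B = 15
Next fire of job_B after T=218: (218//15+1)*15 = 225

Answer: interval=15 next_fire=225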